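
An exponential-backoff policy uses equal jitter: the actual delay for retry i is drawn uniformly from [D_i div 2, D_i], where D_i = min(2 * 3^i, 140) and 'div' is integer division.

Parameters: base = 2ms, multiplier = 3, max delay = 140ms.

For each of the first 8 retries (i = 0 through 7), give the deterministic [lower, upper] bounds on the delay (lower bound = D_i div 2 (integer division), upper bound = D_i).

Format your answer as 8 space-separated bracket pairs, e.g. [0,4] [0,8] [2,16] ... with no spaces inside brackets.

Answer: [1,2] [3,6] [9,18] [27,54] [70,140] [70,140] [70,140] [70,140]

Derivation:
Computing bounds per retry:
  i=0: D_i=min(2*3^0,140)=2, bounds=[1,2]
  i=1: D_i=min(2*3^1,140)=6, bounds=[3,6]
  i=2: D_i=min(2*3^2,140)=18, bounds=[9,18]
  i=3: D_i=min(2*3^3,140)=54, bounds=[27,54]
  i=4: D_i=min(2*3^4,140)=140, bounds=[70,140]
  i=5: D_i=min(2*3^5,140)=140, bounds=[70,140]
  i=6: D_i=min(2*3^6,140)=140, bounds=[70,140]
  i=7: D_i=min(2*3^7,140)=140, bounds=[70,140]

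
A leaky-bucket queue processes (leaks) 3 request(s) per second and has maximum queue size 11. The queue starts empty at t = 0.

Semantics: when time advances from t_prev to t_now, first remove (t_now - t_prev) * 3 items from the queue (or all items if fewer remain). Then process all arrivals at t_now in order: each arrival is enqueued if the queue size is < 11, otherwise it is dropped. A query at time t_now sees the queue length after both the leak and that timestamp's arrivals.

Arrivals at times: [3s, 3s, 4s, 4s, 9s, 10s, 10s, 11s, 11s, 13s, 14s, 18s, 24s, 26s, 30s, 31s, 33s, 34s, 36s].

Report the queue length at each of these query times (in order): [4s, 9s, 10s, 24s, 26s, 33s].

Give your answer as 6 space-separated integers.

Queue lengths at query times:
  query t=4s: backlog = 2
  query t=9s: backlog = 1
  query t=10s: backlog = 2
  query t=24s: backlog = 1
  query t=26s: backlog = 1
  query t=33s: backlog = 1

Answer: 2 1 2 1 1 1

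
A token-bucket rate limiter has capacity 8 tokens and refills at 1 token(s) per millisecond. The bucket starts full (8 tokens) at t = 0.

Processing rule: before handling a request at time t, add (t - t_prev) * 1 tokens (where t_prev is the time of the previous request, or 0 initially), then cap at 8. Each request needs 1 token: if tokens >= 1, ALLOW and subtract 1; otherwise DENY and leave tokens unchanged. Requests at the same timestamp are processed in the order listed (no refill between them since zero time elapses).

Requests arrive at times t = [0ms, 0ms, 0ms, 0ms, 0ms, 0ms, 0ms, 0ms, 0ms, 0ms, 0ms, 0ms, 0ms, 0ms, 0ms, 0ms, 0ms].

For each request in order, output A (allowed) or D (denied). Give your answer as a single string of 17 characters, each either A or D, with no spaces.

Simulating step by step:
  req#1 t=0ms: ALLOW
  req#2 t=0ms: ALLOW
  req#3 t=0ms: ALLOW
  req#4 t=0ms: ALLOW
  req#5 t=0ms: ALLOW
  req#6 t=0ms: ALLOW
  req#7 t=0ms: ALLOW
  req#8 t=0ms: ALLOW
  req#9 t=0ms: DENY
  req#10 t=0ms: DENY
  req#11 t=0ms: DENY
  req#12 t=0ms: DENY
  req#13 t=0ms: DENY
  req#14 t=0ms: DENY
  req#15 t=0ms: DENY
  req#16 t=0ms: DENY
  req#17 t=0ms: DENY

Answer: AAAAAAAADDDDDDDDD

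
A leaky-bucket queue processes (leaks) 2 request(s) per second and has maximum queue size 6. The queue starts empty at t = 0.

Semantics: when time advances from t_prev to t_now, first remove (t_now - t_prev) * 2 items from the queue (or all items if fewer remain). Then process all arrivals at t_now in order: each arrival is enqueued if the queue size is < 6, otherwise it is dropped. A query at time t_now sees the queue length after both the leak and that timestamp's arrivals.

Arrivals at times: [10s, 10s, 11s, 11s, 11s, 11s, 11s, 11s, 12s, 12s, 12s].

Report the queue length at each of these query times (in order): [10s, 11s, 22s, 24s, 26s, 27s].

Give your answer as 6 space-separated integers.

Queue lengths at query times:
  query t=10s: backlog = 2
  query t=11s: backlog = 6
  query t=22s: backlog = 0
  query t=24s: backlog = 0
  query t=26s: backlog = 0
  query t=27s: backlog = 0

Answer: 2 6 0 0 0 0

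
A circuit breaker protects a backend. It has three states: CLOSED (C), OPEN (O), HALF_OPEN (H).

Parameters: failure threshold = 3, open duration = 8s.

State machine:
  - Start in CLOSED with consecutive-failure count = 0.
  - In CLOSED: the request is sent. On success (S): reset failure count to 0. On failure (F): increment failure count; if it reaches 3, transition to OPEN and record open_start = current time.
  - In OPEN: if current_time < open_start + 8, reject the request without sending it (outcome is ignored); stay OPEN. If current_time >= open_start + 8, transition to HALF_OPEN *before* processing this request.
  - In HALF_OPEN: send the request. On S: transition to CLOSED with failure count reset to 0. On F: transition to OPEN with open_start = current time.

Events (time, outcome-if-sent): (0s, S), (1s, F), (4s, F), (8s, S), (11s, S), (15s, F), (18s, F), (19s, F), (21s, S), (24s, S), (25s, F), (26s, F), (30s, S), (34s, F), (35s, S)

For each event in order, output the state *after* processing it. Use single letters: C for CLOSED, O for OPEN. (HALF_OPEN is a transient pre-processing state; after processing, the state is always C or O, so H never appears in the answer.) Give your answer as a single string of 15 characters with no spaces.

State after each event:
  event#1 t=0s outcome=S: state=CLOSED
  event#2 t=1s outcome=F: state=CLOSED
  event#3 t=4s outcome=F: state=CLOSED
  event#4 t=8s outcome=S: state=CLOSED
  event#5 t=11s outcome=S: state=CLOSED
  event#6 t=15s outcome=F: state=CLOSED
  event#7 t=18s outcome=F: state=CLOSED
  event#8 t=19s outcome=F: state=OPEN
  event#9 t=21s outcome=S: state=OPEN
  event#10 t=24s outcome=S: state=OPEN
  event#11 t=25s outcome=F: state=OPEN
  event#12 t=26s outcome=F: state=OPEN
  event#13 t=30s outcome=S: state=CLOSED
  event#14 t=34s outcome=F: state=CLOSED
  event#15 t=35s outcome=S: state=CLOSED

Answer: CCCCCCCOOOOOCCC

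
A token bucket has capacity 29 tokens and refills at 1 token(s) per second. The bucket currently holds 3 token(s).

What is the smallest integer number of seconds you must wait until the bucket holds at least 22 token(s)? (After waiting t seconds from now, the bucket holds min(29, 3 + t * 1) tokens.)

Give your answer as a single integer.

Answer: 19

Derivation:
Need 3 + t * 1 >= 22, so t >= 19/1.
Smallest integer t = ceil(19/1) = 19.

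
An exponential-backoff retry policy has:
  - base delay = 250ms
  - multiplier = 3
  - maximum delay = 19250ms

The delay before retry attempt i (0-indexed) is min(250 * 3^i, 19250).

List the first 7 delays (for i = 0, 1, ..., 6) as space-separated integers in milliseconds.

Answer: 250 750 2250 6750 19250 19250 19250

Derivation:
Computing each delay:
  i=0: min(250*3^0, 19250) = 250
  i=1: min(250*3^1, 19250) = 750
  i=2: min(250*3^2, 19250) = 2250
  i=3: min(250*3^3, 19250) = 6750
  i=4: min(250*3^4, 19250) = 19250
  i=5: min(250*3^5, 19250) = 19250
  i=6: min(250*3^6, 19250) = 19250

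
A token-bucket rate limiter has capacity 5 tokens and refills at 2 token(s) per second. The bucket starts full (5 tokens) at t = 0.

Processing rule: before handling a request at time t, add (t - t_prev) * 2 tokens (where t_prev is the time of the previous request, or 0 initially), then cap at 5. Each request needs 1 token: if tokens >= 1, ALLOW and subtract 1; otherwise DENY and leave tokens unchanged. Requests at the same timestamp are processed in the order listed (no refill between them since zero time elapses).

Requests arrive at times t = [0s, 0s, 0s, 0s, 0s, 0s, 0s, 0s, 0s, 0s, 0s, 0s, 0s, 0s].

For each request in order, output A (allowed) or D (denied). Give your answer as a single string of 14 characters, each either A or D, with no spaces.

Answer: AAAAADDDDDDDDD

Derivation:
Simulating step by step:
  req#1 t=0s: ALLOW
  req#2 t=0s: ALLOW
  req#3 t=0s: ALLOW
  req#4 t=0s: ALLOW
  req#5 t=0s: ALLOW
  req#6 t=0s: DENY
  req#7 t=0s: DENY
  req#8 t=0s: DENY
  req#9 t=0s: DENY
  req#10 t=0s: DENY
  req#11 t=0s: DENY
  req#12 t=0s: DENY
  req#13 t=0s: DENY
  req#14 t=0s: DENY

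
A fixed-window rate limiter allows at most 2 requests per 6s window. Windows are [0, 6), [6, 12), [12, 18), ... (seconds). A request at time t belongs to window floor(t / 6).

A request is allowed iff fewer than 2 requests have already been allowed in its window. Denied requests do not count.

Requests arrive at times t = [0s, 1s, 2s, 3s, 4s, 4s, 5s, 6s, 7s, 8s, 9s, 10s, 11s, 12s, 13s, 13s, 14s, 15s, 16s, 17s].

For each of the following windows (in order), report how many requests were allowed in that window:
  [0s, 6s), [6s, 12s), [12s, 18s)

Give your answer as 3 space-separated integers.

Processing requests:
  req#1 t=0s (window 0): ALLOW
  req#2 t=1s (window 0): ALLOW
  req#3 t=2s (window 0): DENY
  req#4 t=3s (window 0): DENY
  req#5 t=4s (window 0): DENY
  req#6 t=4s (window 0): DENY
  req#7 t=5s (window 0): DENY
  req#8 t=6s (window 1): ALLOW
  req#9 t=7s (window 1): ALLOW
  req#10 t=8s (window 1): DENY
  req#11 t=9s (window 1): DENY
  req#12 t=10s (window 1): DENY
  req#13 t=11s (window 1): DENY
  req#14 t=12s (window 2): ALLOW
  req#15 t=13s (window 2): ALLOW
  req#16 t=13s (window 2): DENY
  req#17 t=14s (window 2): DENY
  req#18 t=15s (window 2): DENY
  req#19 t=16s (window 2): DENY
  req#20 t=17s (window 2): DENY

Allowed counts by window: 2 2 2

Answer: 2 2 2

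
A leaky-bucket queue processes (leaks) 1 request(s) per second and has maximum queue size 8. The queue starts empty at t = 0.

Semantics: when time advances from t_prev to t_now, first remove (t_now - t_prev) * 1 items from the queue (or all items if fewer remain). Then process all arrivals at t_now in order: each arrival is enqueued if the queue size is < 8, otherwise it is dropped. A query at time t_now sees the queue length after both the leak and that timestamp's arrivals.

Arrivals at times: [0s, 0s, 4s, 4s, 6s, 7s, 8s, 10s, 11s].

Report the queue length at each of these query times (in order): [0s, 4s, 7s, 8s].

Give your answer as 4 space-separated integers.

Answer: 2 2 1 1

Derivation:
Queue lengths at query times:
  query t=0s: backlog = 2
  query t=4s: backlog = 2
  query t=7s: backlog = 1
  query t=8s: backlog = 1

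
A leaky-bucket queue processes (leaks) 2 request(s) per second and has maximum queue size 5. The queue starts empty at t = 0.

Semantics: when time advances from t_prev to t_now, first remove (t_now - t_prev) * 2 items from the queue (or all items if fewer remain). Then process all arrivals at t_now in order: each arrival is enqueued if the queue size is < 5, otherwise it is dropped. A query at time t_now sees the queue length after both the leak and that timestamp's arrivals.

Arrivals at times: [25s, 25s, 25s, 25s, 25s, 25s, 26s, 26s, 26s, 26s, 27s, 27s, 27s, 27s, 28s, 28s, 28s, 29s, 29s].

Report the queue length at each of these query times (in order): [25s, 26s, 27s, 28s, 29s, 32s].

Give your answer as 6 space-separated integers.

Queue lengths at query times:
  query t=25s: backlog = 5
  query t=26s: backlog = 5
  query t=27s: backlog = 5
  query t=28s: backlog = 5
  query t=29s: backlog = 5
  query t=32s: backlog = 0

Answer: 5 5 5 5 5 0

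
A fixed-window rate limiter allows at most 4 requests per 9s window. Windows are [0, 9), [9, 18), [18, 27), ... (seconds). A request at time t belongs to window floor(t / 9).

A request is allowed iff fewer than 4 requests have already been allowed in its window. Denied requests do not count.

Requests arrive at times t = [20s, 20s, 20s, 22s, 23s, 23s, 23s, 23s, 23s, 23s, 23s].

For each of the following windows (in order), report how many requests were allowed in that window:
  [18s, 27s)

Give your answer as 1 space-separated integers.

Answer: 4

Derivation:
Processing requests:
  req#1 t=20s (window 2): ALLOW
  req#2 t=20s (window 2): ALLOW
  req#3 t=20s (window 2): ALLOW
  req#4 t=22s (window 2): ALLOW
  req#5 t=23s (window 2): DENY
  req#6 t=23s (window 2): DENY
  req#7 t=23s (window 2): DENY
  req#8 t=23s (window 2): DENY
  req#9 t=23s (window 2): DENY
  req#10 t=23s (window 2): DENY
  req#11 t=23s (window 2): DENY

Allowed counts by window: 4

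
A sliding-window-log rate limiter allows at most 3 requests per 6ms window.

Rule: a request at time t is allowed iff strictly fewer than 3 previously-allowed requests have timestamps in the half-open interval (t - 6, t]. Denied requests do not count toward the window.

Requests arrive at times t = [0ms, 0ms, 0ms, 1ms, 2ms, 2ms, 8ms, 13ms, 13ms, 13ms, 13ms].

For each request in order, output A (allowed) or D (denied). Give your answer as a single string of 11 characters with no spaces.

Tracking allowed requests in the window:
  req#1 t=0ms: ALLOW
  req#2 t=0ms: ALLOW
  req#3 t=0ms: ALLOW
  req#4 t=1ms: DENY
  req#5 t=2ms: DENY
  req#6 t=2ms: DENY
  req#7 t=8ms: ALLOW
  req#8 t=13ms: ALLOW
  req#9 t=13ms: ALLOW
  req#10 t=13ms: DENY
  req#11 t=13ms: DENY

Answer: AAADDDAAADD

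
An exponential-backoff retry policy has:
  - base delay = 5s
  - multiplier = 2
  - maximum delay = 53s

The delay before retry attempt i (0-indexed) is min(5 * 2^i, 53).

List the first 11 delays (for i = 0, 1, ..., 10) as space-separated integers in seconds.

Answer: 5 10 20 40 53 53 53 53 53 53 53

Derivation:
Computing each delay:
  i=0: min(5*2^0, 53) = 5
  i=1: min(5*2^1, 53) = 10
  i=2: min(5*2^2, 53) = 20
  i=3: min(5*2^3, 53) = 40
  i=4: min(5*2^4, 53) = 53
  i=5: min(5*2^5, 53) = 53
  i=6: min(5*2^6, 53) = 53
  i=7: min(5*2^7, 53) = 53
  i=8: min(5*2^8, 53) = 53
  i=9: min(5*2^9, 53) = 53
  i=10: min(5*2^10, 53) = 53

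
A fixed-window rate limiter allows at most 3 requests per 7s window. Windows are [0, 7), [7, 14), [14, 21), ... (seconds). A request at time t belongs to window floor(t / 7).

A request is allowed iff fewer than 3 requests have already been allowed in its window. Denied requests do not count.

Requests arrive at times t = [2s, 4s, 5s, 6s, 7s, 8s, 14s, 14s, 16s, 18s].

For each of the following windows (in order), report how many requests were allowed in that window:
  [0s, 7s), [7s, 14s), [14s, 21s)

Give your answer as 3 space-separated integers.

Answer: 3 2 3

Derivation:
Processing requests:
  req#1 t=2s (window 0): ALLOW
  req#2 t=4s (window 0): ALLOW
  req#3 t=5s (window 0): ALLOW
  req#4 t=6s (window 0): DENY
  req#5 t=7s (window 1): ALLOW
  req#6 t=8s (window 1): ALLOW
  req#7 t=14s (window 2): ALLOW
  req#8 t=14s (window 2): ALLOW
  req#9 t=16s (window 2): ALLOW
  req#10 t=18s (window 2): DENY

Allowed counts by window: 3 2 3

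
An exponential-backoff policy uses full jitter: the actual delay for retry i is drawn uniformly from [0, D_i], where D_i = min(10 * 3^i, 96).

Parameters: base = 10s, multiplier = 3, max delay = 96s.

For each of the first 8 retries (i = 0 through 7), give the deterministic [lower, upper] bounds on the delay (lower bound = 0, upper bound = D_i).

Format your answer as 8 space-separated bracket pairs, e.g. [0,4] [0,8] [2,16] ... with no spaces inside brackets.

Answer: [0,10] [0,30] [0,90] [0,96] [0,96] [0,96] [0,96] [0,96]

Derivation:
Computing bounds per retry:
  i=0: D_i=min(10*3^0,96)=10, bounds=[0,10]
  i=1: D_i=min(10*3^1,96)=30, bounds=[0,30]
  i=2: D_i=min(10*3^2,96)=90, bounds=[0,90]
  i=3: D_i=min(10*3^3,96)=96, bounds=[0,96]
  i=4: D_i=min(10*3^4,96)=96, bounds=[0,96]
  i=5: D_i=min(10*3^5,96)=96, bounds=[0,96]
  i=6: D_i=min(10*3^6,96)=96, bounds=[0,96]
  i=7: D_i=min(10*3^7,96)=96, bounds=[0,96]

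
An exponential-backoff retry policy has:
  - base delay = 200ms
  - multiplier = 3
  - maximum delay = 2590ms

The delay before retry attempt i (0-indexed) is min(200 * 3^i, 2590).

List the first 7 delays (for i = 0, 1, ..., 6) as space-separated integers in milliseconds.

Answer: 200 600 1800 2590 2590 2590 2590

Derivation:
Computing each delay:
  i=0: min(200*3^0, 2590) = 200
  i=1: min(200*3^1, 2590) = 600
  i=2: min(200*3^2, 2590) = 1800
  i=3: min(200*3^3, 2590) = 2590
  i=4: min(200*3^4, 2590) = 2590
  i=5: min(200*3^5, 2590) = 2590
  i=6: min(200*3^6, 2590) = 2590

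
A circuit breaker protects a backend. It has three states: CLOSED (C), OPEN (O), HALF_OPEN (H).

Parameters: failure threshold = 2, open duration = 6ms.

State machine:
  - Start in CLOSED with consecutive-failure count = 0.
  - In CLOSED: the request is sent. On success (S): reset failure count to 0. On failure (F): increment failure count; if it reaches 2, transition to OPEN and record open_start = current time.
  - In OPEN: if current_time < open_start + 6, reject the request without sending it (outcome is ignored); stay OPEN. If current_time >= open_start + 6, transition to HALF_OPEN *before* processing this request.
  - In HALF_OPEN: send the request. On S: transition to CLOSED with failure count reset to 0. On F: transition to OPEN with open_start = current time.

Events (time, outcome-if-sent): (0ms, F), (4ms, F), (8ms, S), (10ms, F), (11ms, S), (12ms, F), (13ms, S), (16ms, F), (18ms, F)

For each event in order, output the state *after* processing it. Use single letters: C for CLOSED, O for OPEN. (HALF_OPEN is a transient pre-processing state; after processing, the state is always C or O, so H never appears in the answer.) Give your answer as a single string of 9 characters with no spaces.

Answer: COOOOOOOO

Derivation:
State after each event:
  event#1 t=0ms outcome=F: state=CLOSED
  event#2 t=4ms outcome=F: state=OPEN
  event#3 t=8ms outcome=S: state=OPEN
  event#4 t=10ms outcome=F: state=OPEN
  event#5 t=11ms outcome=S: state=OPEN
  event#6 t=12ms outcome=F: state=OPEN
  event#7 t=13ms outcome=S: state=OPEN
  event#8 t=16ms outcome=F: state=OPEN
  event#9 t=18ms outcome=F: state=OPEN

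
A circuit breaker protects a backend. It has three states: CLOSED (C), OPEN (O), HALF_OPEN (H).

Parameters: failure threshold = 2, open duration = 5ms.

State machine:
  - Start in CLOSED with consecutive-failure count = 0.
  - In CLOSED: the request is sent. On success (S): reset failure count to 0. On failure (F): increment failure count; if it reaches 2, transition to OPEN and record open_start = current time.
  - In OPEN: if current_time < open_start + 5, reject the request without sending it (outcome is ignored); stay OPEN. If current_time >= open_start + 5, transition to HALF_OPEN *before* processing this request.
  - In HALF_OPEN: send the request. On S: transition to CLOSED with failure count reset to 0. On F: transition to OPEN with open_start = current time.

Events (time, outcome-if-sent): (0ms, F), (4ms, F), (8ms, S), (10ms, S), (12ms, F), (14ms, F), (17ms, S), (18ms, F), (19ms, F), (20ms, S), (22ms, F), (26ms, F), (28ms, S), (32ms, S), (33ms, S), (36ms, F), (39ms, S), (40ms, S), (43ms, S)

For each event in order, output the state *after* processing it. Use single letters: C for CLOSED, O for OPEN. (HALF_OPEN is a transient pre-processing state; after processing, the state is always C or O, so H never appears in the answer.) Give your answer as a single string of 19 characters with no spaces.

Answer: COOCCOOOOOOOOCCCCCC

Derivation:
State after each event:
  event#1 t=0ms outcome=F: state=CLOSED
  event#2 t=4ms outcome=F: state=OPEN
  event#3 t=8ms outcome=S: state=OPEN
  event#4 t=10ms outcome=S: state=CLOSED
  event#5 t=12ms outcome=F: state=CLOSED
  event#6 t=14ms outcome=F: state=OPEN
  event#7 t=17ms outcome=S: state=OPEN
  event#8 t=18ms outcome=F: state=OPEN
  event#9 t=19ms outcome=F: state=OPEN
  event#10 t=20ms outcome=S: state=OPEN
  event#11 t=22ms outcome=F: state=OPEN
  event#12 t=26ms outcome=F: state=OPEN
  event#13 t=28ms outcome=S: state=OPEN
  event#14 t=32ms outcome=S: state=CLOSED
  event#15 t=33ms outcome=S: state=CLOSED
  event#16 t=36ms outcome=F: state=CLOSED
  event#17 t=39ms outcome=S: state=CLOSED
  event#18 t=40ms outcome=S: state=CLOSED
  event#19 t=43ms outcome=S: state=CLOSED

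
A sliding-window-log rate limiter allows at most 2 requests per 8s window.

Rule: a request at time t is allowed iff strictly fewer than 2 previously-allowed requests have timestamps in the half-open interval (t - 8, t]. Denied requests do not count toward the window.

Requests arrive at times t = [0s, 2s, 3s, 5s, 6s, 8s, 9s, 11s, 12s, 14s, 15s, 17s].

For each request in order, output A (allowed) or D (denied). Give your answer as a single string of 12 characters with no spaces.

Answer: AADDDADADDDA

Derivation:
Tracking allowed requests in the window:
  req#1 t=0s: ALLOW
  req#2 t=2s: ALLOW
  req#3 t=3s: DENY
  req#4 t=5s: DENY
  req#5 t=6s: DENY
  req#6 t=8s: ALLOW
  req#7 t=9s: DENY
  req#8 t=11s: ALLOW
  req#9 t=12s: DENY
  req#10 t=14s: DENY
  req#11 t=15s: DENY
  req#12 t=17s: ALLOW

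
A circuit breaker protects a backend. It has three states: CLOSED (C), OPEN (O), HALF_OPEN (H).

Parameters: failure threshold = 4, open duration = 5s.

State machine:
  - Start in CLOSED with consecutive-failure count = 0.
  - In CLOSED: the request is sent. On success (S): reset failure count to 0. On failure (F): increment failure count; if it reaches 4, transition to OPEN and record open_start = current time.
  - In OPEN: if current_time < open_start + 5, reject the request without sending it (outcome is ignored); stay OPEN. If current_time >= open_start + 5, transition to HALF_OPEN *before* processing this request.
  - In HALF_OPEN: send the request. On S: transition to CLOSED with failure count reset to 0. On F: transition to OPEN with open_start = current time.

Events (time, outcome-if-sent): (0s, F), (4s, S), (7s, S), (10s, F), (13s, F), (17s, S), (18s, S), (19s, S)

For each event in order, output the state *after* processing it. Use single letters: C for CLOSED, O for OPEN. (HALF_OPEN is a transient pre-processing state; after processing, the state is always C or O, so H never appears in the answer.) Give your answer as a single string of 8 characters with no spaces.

Answer: CCCCCCCC

Derivation:
State after each event:
  event#1 t=0s outcome=F: state=CLOSED
  event#2 t=4s outcome=S: state=CLOSED
  event#3 t=7s outcome=S: state=CLOSED
  event#4 t=10s outcome=F: state=CLOSED
  event#5 t=13s outcome=F: state=CLOSED
  event#6 t=17s outcome=S: state=CLOSED
  event#7 t=18s outcome=S: state=CLOSED
  event#8 t=19s outcome=S: state=CLOSED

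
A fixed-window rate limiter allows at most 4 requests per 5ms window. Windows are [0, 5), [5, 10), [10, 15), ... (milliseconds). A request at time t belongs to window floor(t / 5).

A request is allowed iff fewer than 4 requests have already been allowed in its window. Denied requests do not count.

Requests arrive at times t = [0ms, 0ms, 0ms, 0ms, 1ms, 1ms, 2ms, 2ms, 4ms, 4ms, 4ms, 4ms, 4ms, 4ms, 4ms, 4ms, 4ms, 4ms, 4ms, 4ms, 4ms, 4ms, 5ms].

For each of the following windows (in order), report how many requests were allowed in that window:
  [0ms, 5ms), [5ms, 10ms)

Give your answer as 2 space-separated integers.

Answer: 4 1

Derivation:
Processing requests:
  req#1 t=0ms (window 0): ALLOW
  req#2 t=0ms (window 0): ALLOW
  req#3 t=0ms (window 0): ALLOW
  req#4 t=0ms (window 0): ALLOW
  req#5 t=1ms (window 0): DENY
  req#6 t=1ms (window 0): DENY
  req#7 t=2ms (window 0): DENY
  req#8 t=2ms (window 0): DENY
  req#9 t=4ms (window 0): DENY
  req#10 t=4ms (window 0): DENY
  req#11 t=4ms (window 0): DENY
  req#12 t=4ms (window 0): DENY
  req#13 t=4ms (window 0): DENY
  req#14 t=4ms (window 0): DENY
  req#15 t=4ms (window 0): DENY
  req#16 t=4ms (window 0): DENY
  req#17 t=4ms (window 0): DENY
  req#18 t=4ms (window 0): DENY
  req#19 t=4ms (window 0): DENY
  req#20 t=4ms (window 0): DENY
  req#21 t=4ms (window 0): DENY
  req#22 t=4ms (window 0): DENY
  req#23 t=5ms (window 1): ALLOW

Allowed counts by window: 4 1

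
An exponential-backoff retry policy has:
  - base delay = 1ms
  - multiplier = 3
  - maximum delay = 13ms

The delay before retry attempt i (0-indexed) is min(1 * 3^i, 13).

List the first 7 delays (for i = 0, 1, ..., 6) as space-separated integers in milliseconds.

Answer: 1 3 9 13 13 13 13

Derivation:
Computing each delay:
  i=0: min(1*3^0, 13) = 1
  i=1: min(1*3^1, 13) = 3
  i=2: min(1*3^2, 13) = 9
  i=3: min(1*3^3, 13) = 13
  i=4: min(1*3^4, 13) = 13
  i=5: min(1*3^5, 13) = 13
  i=6: min(1*3^6, 13) = 13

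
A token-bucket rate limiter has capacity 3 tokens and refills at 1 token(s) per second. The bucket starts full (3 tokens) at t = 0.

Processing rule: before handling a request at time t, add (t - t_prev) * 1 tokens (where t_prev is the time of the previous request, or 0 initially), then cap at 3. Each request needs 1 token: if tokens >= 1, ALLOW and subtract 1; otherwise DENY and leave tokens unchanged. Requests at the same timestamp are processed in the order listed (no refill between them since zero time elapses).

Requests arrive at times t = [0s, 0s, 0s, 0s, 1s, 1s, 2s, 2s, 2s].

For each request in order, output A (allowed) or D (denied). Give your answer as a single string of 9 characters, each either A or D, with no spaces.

Simulating step by step:
  req#1 t=0s: ALLOW
  req#2 t=0s: ALLOW
  req#3 t=0s: ALLOW
  req#4 t=0s: DENY
  req#5 t=1s: ALLOW
  req#6 t=1s: DENY
  req#7 t=2s: ALLOW
  req#8 t=2s: DENY
  req#9 t=2s: DENY

Answer: AAADADADD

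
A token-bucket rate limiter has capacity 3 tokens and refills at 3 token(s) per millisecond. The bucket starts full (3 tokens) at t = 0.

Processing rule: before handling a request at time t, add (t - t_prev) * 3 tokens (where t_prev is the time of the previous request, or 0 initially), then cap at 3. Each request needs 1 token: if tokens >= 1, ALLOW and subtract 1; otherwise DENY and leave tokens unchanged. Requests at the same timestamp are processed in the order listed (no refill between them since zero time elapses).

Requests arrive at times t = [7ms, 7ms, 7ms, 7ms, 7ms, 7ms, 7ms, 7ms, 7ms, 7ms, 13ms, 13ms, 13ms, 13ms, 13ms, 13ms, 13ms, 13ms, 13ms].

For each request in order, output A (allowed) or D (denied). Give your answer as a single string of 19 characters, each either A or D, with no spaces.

Simulating step by step:
  req#1 t=7ms: ALLOW
  req#2 t=7ms: ALLOW
  req#3 t=7ms: ALLOW
  req#4 t=7ms: DENY
  req#5 t=7ms: DENY
  req#6 t=7ms: DENY
  req#7 t=7ms: DENY
  req#8 t=7ms: DENY
  req#9 t=7ms: DENY
  req#10 t=7ms: DENY
  req#11 t=13ms: ALLOW
  req#12 t=13ms: ALLOW
  req#13 t=13ms: ALLOW
  req#14 t=13ms: DENY
  req#15 t=13ms: DENY
  req#16 t=13ms: DENY
  req#17 t=13ms: DENY
  req#18 t=13ms: DENY
  req#19 t=13ms: DENY

Answer: AAADDDDDDDAAADDDDDD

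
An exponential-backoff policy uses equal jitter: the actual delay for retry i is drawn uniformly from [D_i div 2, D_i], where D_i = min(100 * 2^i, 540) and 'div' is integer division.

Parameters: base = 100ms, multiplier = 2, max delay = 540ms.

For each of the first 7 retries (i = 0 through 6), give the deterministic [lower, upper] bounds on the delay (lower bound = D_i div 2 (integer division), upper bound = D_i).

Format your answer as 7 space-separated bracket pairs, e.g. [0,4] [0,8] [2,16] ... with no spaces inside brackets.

Answer: [50,100] [100,200] [200,400] [270,540] [270,540] [270,540] [270,540]

Derivation:
Computing bounds per retry:
  i=0: D_i=min(100*2^0,540)=100, bounds=[50,100]
  i=1: D_i=min(100*2^1,540)=200, bounds=[100,200]
  i=2: D_i=min(100*2^2,540)=400, bounds=[200,400]
  i=3: D_i=min(100*2^3,540)=540, bounds=[270,540]
  i=4: D_i=min(100*2^4,540)=540, bounds=[270,540]
  i=5: D_i=min(100*2^5,540)=540, bounds=[270,540]
  i=6: D_i=min(100*2^6,540)=540, bounds=[270,540]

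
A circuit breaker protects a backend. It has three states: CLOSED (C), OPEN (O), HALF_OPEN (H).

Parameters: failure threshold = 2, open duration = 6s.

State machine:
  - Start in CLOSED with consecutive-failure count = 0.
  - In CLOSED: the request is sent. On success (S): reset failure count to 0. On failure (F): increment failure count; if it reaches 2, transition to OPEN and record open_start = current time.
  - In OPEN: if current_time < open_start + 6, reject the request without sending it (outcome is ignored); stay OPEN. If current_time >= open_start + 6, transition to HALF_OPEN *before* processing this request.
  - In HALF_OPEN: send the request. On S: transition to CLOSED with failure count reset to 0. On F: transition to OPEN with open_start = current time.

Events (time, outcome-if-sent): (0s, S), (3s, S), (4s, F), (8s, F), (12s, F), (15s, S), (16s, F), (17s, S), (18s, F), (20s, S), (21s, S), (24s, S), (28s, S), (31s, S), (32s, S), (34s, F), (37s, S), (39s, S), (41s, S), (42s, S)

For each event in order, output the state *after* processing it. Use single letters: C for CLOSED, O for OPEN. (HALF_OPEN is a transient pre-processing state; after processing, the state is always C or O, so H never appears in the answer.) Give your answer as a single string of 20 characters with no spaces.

Answer: CCCOOCCCCCCCCCCCCCCC

Derivation:
State after each event:
  event#1 t=0s outcome=S: state=CLOSED
  event#2 t=3s outcome=S: state=CLOSED
  event#3 t=4s outcome=F: state=CLOSED
  event#4 t=8s outcome=F: state=OPEN
  event#5 t=12s outcome=F: state=OPEN
  event#6 t=15s outcome=S: state=CLOSED
  event#7 t=16s outcome=F: state=CLOSED
  event#8 t=17s outcome=S: state=CLOSED
  event#9 t=18s outcome=F: state=CLOSED
  event#10 t=20s outcome=S: state=CLOSED
  event#11 t=21s outcome=S: state=CLOSED
  event#12 t=24s outcome=S: state=CLOSED
  event#13 t=28s outcome=S: state=CLOSED
  event#14 t=31s outcome=S: state=CLOSED
  event#15 t=32s outcome=S: state=CLOSED
  event#16 t=34s outcome=F: state=CLOSED
  event#17 t=37s outcome=S: state=CLOSED
  event#18 t=39s outcome=S: state=CLOSED
  event#19 t=41s outcome=S: state=CLOSED
  event#20 t=42s outcome=S: state=CLOSED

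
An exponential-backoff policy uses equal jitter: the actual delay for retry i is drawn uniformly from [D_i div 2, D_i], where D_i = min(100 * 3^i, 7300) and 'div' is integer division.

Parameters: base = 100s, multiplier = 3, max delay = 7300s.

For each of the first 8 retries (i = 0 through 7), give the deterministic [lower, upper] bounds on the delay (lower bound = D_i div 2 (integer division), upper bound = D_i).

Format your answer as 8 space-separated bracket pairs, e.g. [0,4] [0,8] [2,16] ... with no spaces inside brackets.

Computing bounds per retry:
  i=0: D_i=min(100*3^0,7300)=100, bounds=[50,100]
  i=1: D_i=min(100*3^1,7300)=300, bounds=[150,300]
  i=2: D_i=min(100*3^2,7300)=900, bounds=[450,900]
  i=3: D_i=min(100*3^3,7300)=2700, bounds=[1350,2700]
  i=4: D_i=min(100*3^4,7300)=7300, bounds=[3650,7300]
  i=5: D_i=min(100*3^5,7300)=7300, bounds=[3650,7300]
  i=6: D_i=min(100*3^6,7300)=7300, bounds=[3650,7300]
  i=7: D_i=min(100*3^7,7300)=7300, bounds=[3650,7300]

Answer: [50,100] [150,300] [450,900] [1350,2700] [3650,7300] [3650,7300] [3650,7300] [3650,7300]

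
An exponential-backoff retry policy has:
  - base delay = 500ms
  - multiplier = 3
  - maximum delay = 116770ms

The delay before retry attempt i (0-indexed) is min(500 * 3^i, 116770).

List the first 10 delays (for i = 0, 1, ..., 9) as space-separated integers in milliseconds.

Answer: 500 1500 4500 13500 40500 116770 116770 116770 116770 116770

Derivation:
Computing each delay:
  i=0: min(500*3^0, 116770) = 500
  i=1: min(500*3^1, 116770) = 1500
  i=2: min(500*3^2, 116770) = 4500
  i=3: min(500*3^3, 116770) = 13500
  i=4: min(500*3^4, 116770) = 40500
  i=5: min(500*3^5, 116770) = 116770
  i=6: min(500*3^6, 116770) = 116770
  i=7: min(500*3^7, 116770) = 116770
  i=8: min(500*3^8, 116770) = 116770
  i=9: min(500*3^9, 116770) = 116770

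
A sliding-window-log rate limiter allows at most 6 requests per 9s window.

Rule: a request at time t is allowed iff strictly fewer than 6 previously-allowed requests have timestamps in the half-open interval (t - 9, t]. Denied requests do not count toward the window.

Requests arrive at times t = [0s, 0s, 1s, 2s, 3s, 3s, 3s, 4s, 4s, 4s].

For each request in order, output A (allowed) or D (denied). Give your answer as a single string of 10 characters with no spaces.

Answer: AAAAAADDDD

Derivation:
Tracking allowed requests in the window:
  req#1 t=0s: ALLOW
  req#2 t=0s: ALLOW
  req#3 t=1s: ALLOW
  req#4 t=2s: ALLOW
  req#5 t=3s: ALLOW
  req#6 t=3s: ALLOW
  req#7 t=3s: DENY
  req#8 t=4s: DENY
  req#9 t=4s: DENY
  req#10 t=4s: DENY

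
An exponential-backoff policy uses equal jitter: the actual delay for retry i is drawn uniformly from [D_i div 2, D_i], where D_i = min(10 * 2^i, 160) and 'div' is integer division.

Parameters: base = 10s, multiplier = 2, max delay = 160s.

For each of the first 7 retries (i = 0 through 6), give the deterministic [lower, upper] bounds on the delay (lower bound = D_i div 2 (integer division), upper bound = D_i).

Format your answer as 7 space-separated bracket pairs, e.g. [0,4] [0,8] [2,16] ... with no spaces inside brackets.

Answer: [5,10] [10,20] [20,40] [40,80] [80,160] [80,160] [80,160]

Derivation:
Computing bounds per retry:
  i=0: D_i=min(10*2^0,160)=10, bounds=[5,10]
  i=1: D_i=min(10*2^1,160)=20, bounds=[10,20]
  i=2: D_i=min(10*2^2,160)=40, bounds=[20,40]
  i=3: D_i=min(10*2^3,160)=80, bounds=[40,80]
  i=4: D_i=min(10*2^4,160)=160, bounds=[80,160]
  i=5: D_i=min(10*2^5,160)=160, bounds=[80,160]
  i=6: D_i=min(10*2^6,160)=160, bounds=[80,160]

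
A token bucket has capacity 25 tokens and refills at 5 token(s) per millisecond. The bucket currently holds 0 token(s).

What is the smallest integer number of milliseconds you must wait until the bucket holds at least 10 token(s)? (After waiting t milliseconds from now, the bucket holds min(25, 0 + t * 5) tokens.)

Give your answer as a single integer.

Need 0 + t * 5 >= 10, so t >= 10/5.
Smallest integer t = ceil(10/5) = 2.

Answer: 2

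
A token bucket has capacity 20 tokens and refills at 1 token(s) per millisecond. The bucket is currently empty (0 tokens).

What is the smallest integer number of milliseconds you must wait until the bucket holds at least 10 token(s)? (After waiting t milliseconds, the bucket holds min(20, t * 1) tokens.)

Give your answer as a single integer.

Need t * 1 >= 10, so t >= 10/1.
Smallest integer t = ceil(10/1) = 10.

Answer: 10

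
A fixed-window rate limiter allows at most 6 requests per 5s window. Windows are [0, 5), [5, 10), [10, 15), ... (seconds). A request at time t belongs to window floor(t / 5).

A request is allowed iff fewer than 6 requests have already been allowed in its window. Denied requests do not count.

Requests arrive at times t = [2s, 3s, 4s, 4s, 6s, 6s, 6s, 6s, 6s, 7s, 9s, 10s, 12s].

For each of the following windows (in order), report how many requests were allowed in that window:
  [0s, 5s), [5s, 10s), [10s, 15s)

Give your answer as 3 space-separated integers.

Answer: 4 6 2

Derivation:
Processing requests:
  req#1 t=2s (window 0): ALLOW
  req#2 t=3s (window 0): ALLOW
  req#3 t=4s (window 0): ALLOW
  req#4 t=4s (window 0): ALLOW
  req#5 t=6s (window 1): ALLOW
  req#6 t=6s (window 1): ALLOW
  req#7 t=6s (window 1): ALLOW
  req#8 t=6s (window 1): ALLOW
  req#9 t=6s (window 1): ALLOW
  req#10 t=7s (window 1): ALLOW
  req#11 t=9s (window 1): DENY
  req#12 t=10s (window 2): ALLOW
  req#13 t=12s (window 2): ALLOW

Allowed counts by window: 4 6 2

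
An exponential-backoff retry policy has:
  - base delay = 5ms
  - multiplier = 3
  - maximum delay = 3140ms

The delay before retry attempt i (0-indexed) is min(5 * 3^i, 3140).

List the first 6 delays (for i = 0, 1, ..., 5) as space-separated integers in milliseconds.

Answer: 5 15 45 135 405 1215

Derivation:
Computing each delay:
  i=0: min(5*3^0, 3140) = 5
  i=1: min(5*3^1, 3140) = 15
  i=2: min(5*3^2, 3140) = 45
  i=3: min(5*3^3, 3140) = 135
  i=4: min(5*3^4, 3140) = 405
  i=5: min(5*3^5, 3140) = 1215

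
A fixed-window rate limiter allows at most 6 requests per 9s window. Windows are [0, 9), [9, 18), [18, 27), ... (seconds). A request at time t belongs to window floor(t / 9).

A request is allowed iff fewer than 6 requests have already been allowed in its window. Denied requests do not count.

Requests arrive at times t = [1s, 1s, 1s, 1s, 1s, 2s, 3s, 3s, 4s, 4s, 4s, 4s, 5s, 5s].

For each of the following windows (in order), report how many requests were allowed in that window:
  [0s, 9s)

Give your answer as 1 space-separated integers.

Answer: 6

Derivation:
Processing requests:
  req#1 t=1s (window 0): ALLOW
  req#2 t=1s (window 0): ALLOW
  req#3 t=1s (window 0): ALLOW
  req#4 t=1s (window 0): ALLOW
  req#5 t=1s (window 0): ALLOW
  req#6 t=2s (window 0): ALLOW
  req#7 t=3s (window 0): DENY
  req#8 t=3s (window 0): DENY
  req#9 t=4s (window 0): DENY
  req#10 t=4s (window 0): DENY
  req#11 t=4s (window 0): DENY
  req#12 t=4s (window 0): DENY
  req#13 t=5s (window 0): DENY
  req#14 t=5s (window 0): DENY

Allowed counts by window: 6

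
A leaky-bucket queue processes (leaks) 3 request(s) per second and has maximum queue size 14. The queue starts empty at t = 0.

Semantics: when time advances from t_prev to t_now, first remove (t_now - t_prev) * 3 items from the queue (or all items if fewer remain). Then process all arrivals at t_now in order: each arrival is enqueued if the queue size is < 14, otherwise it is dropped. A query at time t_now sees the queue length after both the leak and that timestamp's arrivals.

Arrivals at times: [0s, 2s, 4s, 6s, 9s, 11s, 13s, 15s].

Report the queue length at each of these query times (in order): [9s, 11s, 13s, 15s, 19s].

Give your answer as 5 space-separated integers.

Answer: 1 1 1 1 0

Derivation:
Queue lengths at query times:
  query t=9s: backlog = 1
  query t=11s: backlog = 1
  query t=13s: backlog = 1
  query t=15s: backlog = 1
  query t=19s: backlog = 0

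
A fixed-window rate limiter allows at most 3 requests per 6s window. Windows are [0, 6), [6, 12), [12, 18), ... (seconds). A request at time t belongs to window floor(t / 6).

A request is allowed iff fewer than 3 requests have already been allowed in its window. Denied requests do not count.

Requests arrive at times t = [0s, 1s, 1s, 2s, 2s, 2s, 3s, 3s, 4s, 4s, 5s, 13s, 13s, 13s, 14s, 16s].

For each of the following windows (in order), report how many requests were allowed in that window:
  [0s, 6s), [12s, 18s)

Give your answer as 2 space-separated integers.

Processing requests:
  req#1 t=0s (window 0): ALLOW
  req#2 t=1s (window 0): ALLOW
  req#3 t=1s (window 0): ALLOW
  req#4 t=2s (window 0): DENY
  req#5 t=2s (window 0): DENY
  req#6 t=2s (window 0): DENY
  req#7 t=3s (window 0): DENY
  req#8 t=3s (window 0): DENY
  req#9 t=4s (window 0): DENY
  req#10 t=4s (window 0): DENY
  req#11 t=5s (window 0): DENY
  req#12 t=13s (window 2): ALLOW
  req#13 t=13s (window 2): ALLOW
  req#14 t=13s (window 2): ALLOW
  req#15 t=14s (window 2): DENY
  req#16 t=16s (window 2): DENY

Allowed counts by window: 3 3

Answer: 3 3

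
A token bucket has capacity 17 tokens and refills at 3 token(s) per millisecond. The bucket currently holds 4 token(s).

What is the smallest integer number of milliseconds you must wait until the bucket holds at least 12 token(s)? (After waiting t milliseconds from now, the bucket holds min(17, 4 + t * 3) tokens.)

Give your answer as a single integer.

Answer: 3

Derivation:
Need 4 + t * 3 >= 12, so t >= 8/3.
Smallest integer t = ceil(8/3) = 3.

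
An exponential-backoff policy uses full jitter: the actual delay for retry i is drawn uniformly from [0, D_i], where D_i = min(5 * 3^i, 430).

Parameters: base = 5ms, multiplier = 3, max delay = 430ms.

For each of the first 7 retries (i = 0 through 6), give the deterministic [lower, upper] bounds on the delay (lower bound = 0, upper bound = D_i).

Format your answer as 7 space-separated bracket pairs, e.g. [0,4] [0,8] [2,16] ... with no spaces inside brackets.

Answer: [0,5] [0,15] [0,45] [0,135] [0,405] [0,430] [0,430]

Derivation:
Computing bounds per retry:
  i=0: D_i=min(5*3^0,430)=5, bounds=[0,5]
  i=1: D_i=min(5*3^1,430)=15, bounds=[0,15]
  i=2: D_i=min(5*3^2,430)=45, bounds=[0,45]
  i=3: D_i=min(5*3^3,430)=135, bounds=[0,135]
  i=4: D_i=min(5*3^4,430)=405, bounds=[0,405]
  i=5: D_i=min(5*3^5,430)=430, bounds=[0,430]
  i=6: D_i=min(5*3^6,430)=430, bounds=[0,430]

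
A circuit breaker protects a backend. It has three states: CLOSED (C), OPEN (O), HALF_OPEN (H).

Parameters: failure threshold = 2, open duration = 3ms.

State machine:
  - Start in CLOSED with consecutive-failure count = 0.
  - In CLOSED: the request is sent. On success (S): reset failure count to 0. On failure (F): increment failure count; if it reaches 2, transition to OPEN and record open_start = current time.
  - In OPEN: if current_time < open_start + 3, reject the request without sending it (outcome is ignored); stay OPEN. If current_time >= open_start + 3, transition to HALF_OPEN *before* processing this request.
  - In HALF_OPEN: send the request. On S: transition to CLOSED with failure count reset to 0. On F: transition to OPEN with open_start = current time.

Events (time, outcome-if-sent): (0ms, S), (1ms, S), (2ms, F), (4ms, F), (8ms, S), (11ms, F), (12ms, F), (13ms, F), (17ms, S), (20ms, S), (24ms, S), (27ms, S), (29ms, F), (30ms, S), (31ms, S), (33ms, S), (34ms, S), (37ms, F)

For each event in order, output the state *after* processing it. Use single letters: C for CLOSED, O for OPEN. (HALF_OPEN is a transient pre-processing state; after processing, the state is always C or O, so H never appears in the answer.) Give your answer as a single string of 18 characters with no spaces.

Answer: CCCOCCOOCCCCCCCCCC

Derivation:
State after each event:
  event#1 t=0ms outcome=S: state=CLOSED
  event#2 t=1ms outcome=S: state=CLOSED
  event#3 t=2ms outcome=F: state=CLOSED
  event#4 t=4ms outcome=F: state=OPEN
  event#5 t=8ms outcome=S: state=CLOSED
  event#6 t=11ms outcome=F: state=CLOSED
  event#7 t=12ms outcome=F: state=OPEN
  event#8 t=13ms outcome=F: state=OPEN
  event#9 t=17ms outcome=S: state=CLOSED
  event#10 t=20ms outcome=S: state=CLOSED
  event#11 t=24ms outcome=S: state=CLOSED
  event#12 t=27ms outcome=S: state=CLOSED
  event#13 t=29ms outcome=F: state=CLOSED
  event#14 t=30ms outcome=S: state=CLOSED
  event#15 t=31ms outcome=S: state=CLOSED
  event#16 t=33ms outcome=S: state=CLOSED
  event#17 t=34ms outcome=S: state=CLOSED
  event#18 t=37ms outcome=F: state=CLOSED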